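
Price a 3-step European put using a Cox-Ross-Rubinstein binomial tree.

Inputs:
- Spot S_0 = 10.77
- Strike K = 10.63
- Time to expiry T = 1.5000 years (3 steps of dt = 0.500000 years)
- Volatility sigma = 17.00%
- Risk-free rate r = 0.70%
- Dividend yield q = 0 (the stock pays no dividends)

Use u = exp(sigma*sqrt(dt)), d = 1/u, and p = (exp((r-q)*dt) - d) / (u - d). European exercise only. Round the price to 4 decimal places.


Answer: Price = V(0,0) = 0.8357

Derivation:
dt = T/N = 0.500000
u = exp(sigma*sqrt(dt)) = 1.127732; d = 1/u = 0.886736
p = (exp((r-q)*dt) - d) / (u - d) = 0.484533
Discount per step: exp(-r*dt) = 0.996506
Stock lattice S(k, i) with i counting down-moves:
  k=0: S(0,0) = 10.7700
  k=1: S(1,0) = 12.1457; S(1,1) = 9.5501
  k=2: S(2,0) = 13.6971; S(2,1) = 10.7700; S(2,2) = 8.4685
  k=3: S(3,0) = 15.4466; S(3,1) = 12.1457; S(3,2) = 9.5501; S(3,3) = 7.5093
Terminal payoffs V(N, i) = max(K - S_T, 0):
  V(3,0) = 0.000000; V(3,1) = 0.000000; V(3,2) = 1.079855; V(3,3) = 3.120717
Backward induction: V(k, i) = exp(-r*dt) * [p * V(k+1, i) + (1-p) * V(k+1, i+1)].
  V(2,0) = exp(-r*dt) * [p*0.000000 + (1-p)*0.000000] = 0.000000
  V(2,1) = exp(-r*dt) * [p*0.000000 + (1-p)*1.079855] = 0.554685
  V(2,2) = exp(-r*dt) * [p*1.079855 + (1-p)*3.120717] = 2.124404
  V(1,0) = exp(-r*dt) * [p*0.000000 + (1-p)*0.554685] = 0.284923
  V(1,1) = exp(-r*dt) * [p*0.554685 + (1-p)*2.124404] = 1.359059
  V(0,0) = exp(-r*dt) * [p*0.284923 + (1-p)*1.359059] = 0.835675


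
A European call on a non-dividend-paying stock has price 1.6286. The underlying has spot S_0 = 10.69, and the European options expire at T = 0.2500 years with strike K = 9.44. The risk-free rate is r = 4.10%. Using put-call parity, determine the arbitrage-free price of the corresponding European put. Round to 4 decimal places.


Answer: Put price = 0.2823

Derivation:
Put-call parity: C - P = S_0 * exp(-qT) - K * exp(-rT).
S_0 * exp(-qT) = 10.6900 * 1.00000000 = 10.69000000
K * exp(-rT) = 9.4400 * 0.98980235 = 9.34373421
P = C - S*exp(-qT) + K*exp(-rT)
P = 1.6286 - 10.69000000 + 9.34373421 = 0.2823


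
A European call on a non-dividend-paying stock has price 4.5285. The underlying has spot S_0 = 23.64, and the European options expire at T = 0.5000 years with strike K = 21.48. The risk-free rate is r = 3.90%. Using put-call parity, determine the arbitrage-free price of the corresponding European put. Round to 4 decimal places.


Put-call parity: C - P = S_0 * exp(-qT) - K * exp(-rT).
S_0 * exp(-qT) = 23.6400 * 1.00000000 = 23.64000000
K * exp(-rT) = 21.4800 * 0.98068890 = 21.06519747
P = C - S*exp(-qT) + K*exp(-rT)
P = 4.5285 - 23.64000000 + 21.06519747 = 1.9537

Answer: Put price = 1.9537


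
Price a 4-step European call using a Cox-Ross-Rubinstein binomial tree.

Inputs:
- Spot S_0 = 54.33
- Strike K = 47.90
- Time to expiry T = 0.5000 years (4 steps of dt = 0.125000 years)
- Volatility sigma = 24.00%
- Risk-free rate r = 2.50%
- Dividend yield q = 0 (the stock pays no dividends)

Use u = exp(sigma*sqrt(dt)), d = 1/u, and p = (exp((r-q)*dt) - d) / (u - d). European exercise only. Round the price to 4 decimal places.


Answer: Price = V(0,0) = 8.1178

Derivation:
dt = T/N = 0.125000
u = exp(sigma*sqrt(dt)) = 1.088557; d = 1/u = 0.918647
p = (exp((r-q)*dt) - d) / (u - d) = 0.497220
Discount per step: exp(-r*dt) = 0.996880
Stock lattice S(k, i) with i counting down-moves:
  k=0: S(0,0) = 54.3300
  k=1: S(1,0) = 59.1413; S(1,1) = 49.9101
  k=2: S(2,0) = 64.3787; S(2,1) = 54.3300; S(2,2) = 45.8498
  k=3: S(3,0) = 70.0798; S(3,1) = 59.1413; S(3,2) = 49.9101; S(3,3) = 42.1198
  k=4: S(4,0) = 76.2859; S(4,1) = 64.3787; S(4,2) = 54.3300; S(4,3) = 45.8498; S(4,4) = 38.6933
Terminal payoffs V(N, i) = max(S_T - K, 0):
  V(4,0) = 28.385876; V(4,1) = 16.478658; V(4,2) = 6.430000; V(4,3) = 0.000000; V(4,4) = 0.000000
Backward induction: V(k, i) = exp(-r*dt) * [p * V(k+1, i) + (1-p) * V(k+1, i+1)].
  V(3,0) = exp(-r*dt) * [p*28.385876 + (1-p)*16.478658] = 22.329283
  V(3,1) = exp(-r*dt) * [p*16.478658 + (1-p)*6.430000] = 11.390747
  V(3,2) = exp(-r*dt) * [p*6.430000 + (1-p)*0.000000] = 3.187152
  V(3,3) = exp(-r*dt) * [p*0.000000 + (1-p)*0.000000] = 0.000000
  V(2,0) = exp(-r*dt) * [p*22.329283 + (1-p)*11.390747] = 16.777100
  V(2,1) = exp(-r*dt) * [p*11.390747 + (1-p)*3.187152] = 7.243476
  V(2,2) = exp(-r*dt) * [p*3.187152 + (1-p)*0.000000] = 1.579773
  V(1,0) = exp(-r*dt) * [p*16.777100 + (1-p)*7.243476] = 11.946398
  V(1,1) = exp(-r*dt) * [p*7.243476 + (1-p)*1.579773] = 4.382166
  V(0,0) = exp(-r*dt) * [p*11.946398 + (1-p)*4.382166] = 8.117849


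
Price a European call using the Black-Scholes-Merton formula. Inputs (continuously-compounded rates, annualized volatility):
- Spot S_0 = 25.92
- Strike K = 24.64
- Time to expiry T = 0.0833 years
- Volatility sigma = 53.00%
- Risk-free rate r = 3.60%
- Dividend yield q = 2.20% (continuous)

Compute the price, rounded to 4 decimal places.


d1 = (ln(S/K) + (r - q + 0.5*sigma^2) * T) / (sigma * sqrt(T)) = 0.41518319
d2 = d1 - sigma * sqrt(T) = 0.26221597
exp(-rT) = 0.99700569; exp(-qT) = 0.99816908
C = S_0 * exp(-qT) * N(d1) - K * exp(-rT) * N(d2)
N(d1) = 0.66099610; N(d2) = 0.60342253
C = 25.9200 * 0.99816908 * 0.66099610 - 24.6400 * 0.99700569 * 0.60342253 = 2.2778

Answer: Price = 2.2778


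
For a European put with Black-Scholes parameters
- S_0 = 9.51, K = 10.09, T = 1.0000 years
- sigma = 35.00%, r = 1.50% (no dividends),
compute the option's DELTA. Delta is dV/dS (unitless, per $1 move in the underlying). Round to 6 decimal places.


Answer: Delta = -0.480575

Derivation:
d1 = 0.0487115491; d2 = -0.3012884509
phi(d1) = 0.3984692529; exp(-qT) = 1.0000000000; exp(-rT) = 0.9851119396
N(-d1) = 0.4805745860
Delta = -exp(-qT) * N(-d1) = -1.0000000000 * 0.4805745860 = -0.480575


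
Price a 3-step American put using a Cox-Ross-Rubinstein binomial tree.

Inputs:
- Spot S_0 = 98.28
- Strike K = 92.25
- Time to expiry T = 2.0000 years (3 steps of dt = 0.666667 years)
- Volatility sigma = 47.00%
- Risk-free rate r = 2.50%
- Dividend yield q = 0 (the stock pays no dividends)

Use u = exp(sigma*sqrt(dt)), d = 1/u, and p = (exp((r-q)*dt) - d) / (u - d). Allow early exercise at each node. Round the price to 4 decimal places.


dt = T/N = 0.666667
u = exp(sigma*sqrt(dt)) = 1.467783; d = 1/u = 0.681299
p = (exp((r-q)*dt) - d) / (u - d) = 0.426591
Discount per step: exp(-r*dt) = 0.983471
Stock lattice S(k, i) with i counting down-moves:
  k=0: S(0,0) = 98.2800
  k=1: S(1,0) = 144.2538; S(1,1) = 66.9581
  k=2: S(2,0) = 211.7333; S(2,1) = 98.2800; S(2,2) = 45.6185
  k=3: S(3,0) = 310.7786; S(3,1) = 144.2538; S(3,2) = 66.9581; S(3,3) = 31.0799
Terminal payoffs V(N, i) = max(K - S_T, 0):
  V(3,0) = 0.000000; V(3,1) = 0.000000; V(3,2) = 25.291893; V(3,3) = 61.170129
Backward induction: V(k, i) = exp(-r*dt) * [p * V(k+1, i) + (1-p) * V(k+1, i+1)]; then take max(V_cont, immediate exercise) for American.
  V(2,0) = exp(-r*dt) * [p*0.000000 + (1-p)*0.000000] = 0.000000; exercise = 0.000000; V(2,0) = max -> 0.000000
  V(2,1) = exp(-r*dt) * [p*0.000000 + (1-p)*25.291893] = 14.262895; exercise = 0.000000; V(2,1) = max -> 14.262895
  V(2,2) = exp(-r*dt) * [p*25.291893 + (1-p)*61.170129] = 45.106722; exercise = 46.631481; V(2,2) = max -> 46.631481
  V(1,0) = exp(-r*dt) * [p*0.000000 + (1-p)*14.262895] = 8.043296; exercise = 0.000000; V(1,0) = max -> 8.043296
  V(1,1) = exp(-r*dt) * [p*14.262895 + (1-p)*46.631481] = 32.280815; exercise = 25.291893; V(1,1) = max -> 32.280815
  V(0,0) = exp(-r*dt) * [p*8.043296 + (1-p)*32.280815] = 21.578652; exercise = 0.000000; V(0,0) = max -> 21.578652

Answer: Price = V(0,0) = 21.5787


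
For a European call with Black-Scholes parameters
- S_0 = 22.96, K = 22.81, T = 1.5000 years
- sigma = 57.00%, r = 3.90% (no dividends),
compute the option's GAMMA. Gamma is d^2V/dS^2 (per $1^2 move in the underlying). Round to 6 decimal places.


Answer: Gamma = 0.022571

Derivation:
d1 = 0.4422396665; d2 = -0.2558649102
phi(d1) = 0.3617772838; exp(-qT) = 1.0000000000; exp(-rT) = 0.9431782404
Gamma = exp(-qT) * phi(d1) / (S * sigma * sqrt(T)) = 1.0000000000 * 0.3617772838 / (22.9600 * 0.5700 * 1.2247448714) = 0.022571


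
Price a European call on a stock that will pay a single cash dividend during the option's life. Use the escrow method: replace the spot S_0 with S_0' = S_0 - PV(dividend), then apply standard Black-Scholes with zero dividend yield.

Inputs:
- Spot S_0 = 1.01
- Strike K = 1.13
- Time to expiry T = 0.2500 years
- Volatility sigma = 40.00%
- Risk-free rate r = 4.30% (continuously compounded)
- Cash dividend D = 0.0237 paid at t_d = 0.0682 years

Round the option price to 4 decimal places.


Answer: Price = 0.0339

Derivation:
PV(D) = D * exp(-r * t_d) = 0.0237 * 0.99707170 = 0.02363060
S_0' = S_0 - PV(D) = 1.0100 - 0.02363060 = 0.98636940
d1 = (ln(S_0'/K) + (r + sigma^2/2)*T) / (sigma*sqrt(T)) = -0.52595991
d2 = d1 - sigma*sqrt(T) = -0.72595991
exp(-rT) = 0.98930757
N(d1) = 0.29945803; N(d2) = 0.23393167
C = S_0' * N(d1) - K * exp(-rT) * N(d2) = 0.98636940 * 0.29945803 - 1.1300 * 0.98930757 * 0.23393167 = 0.0339


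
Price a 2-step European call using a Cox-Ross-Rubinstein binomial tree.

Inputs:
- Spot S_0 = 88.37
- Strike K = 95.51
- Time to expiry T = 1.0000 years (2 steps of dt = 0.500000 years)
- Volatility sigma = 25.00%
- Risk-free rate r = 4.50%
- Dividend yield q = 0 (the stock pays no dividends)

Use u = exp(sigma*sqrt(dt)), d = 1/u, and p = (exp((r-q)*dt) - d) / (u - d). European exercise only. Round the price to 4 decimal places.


dt = T/N = 0.500000
u = exp(sigma*sqrt(dt)) = 1.193365; d = 1/u = 0.837967
p = (exp((r-q)*dt) - d) / (u - d) = 0.519948
Discount per step: exp(-r*dt) = 0.977751
Stock lattice S(k, i) with i counting down-moves:
  k=0: S(0,0) = 88.3700
  k=1: S(1,0) = 105.4576; S(1,1) = 74.0511
  k=2: S(2,0) = 125.8494; S(2,1) = 88.3700; S(2,2) = 62.0524
Terminal payoffs V(N, i) = max(S_T - K, 0):
  V(2,0) = 30.339398; V(2,1) = 0.000000; V(2,2) = 0.000000
Backward induction: V(k, i) = exp(-r*dt) * [p * V(k+1, i) + (1-p) * V(k+1, i+1)].
  V(1,0) = exp(-r*dt) * [p*30.339398 + (1-p)*0.000000] = 15.423923
  V(1,1) = exp(-r*dt) * [p*0.000000 + (1-p)*0.000000] = 0.000000
  V(0,0) = exp(-r*dt) * [p*15.423923 + (1-p)*0.000000] = 7.841203

Answer: Price = V(0,0) = 7.8412


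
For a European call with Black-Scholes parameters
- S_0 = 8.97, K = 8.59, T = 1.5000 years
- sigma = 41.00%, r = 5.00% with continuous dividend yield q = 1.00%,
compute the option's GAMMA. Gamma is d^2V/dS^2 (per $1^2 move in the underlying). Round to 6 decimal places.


d1 = 0.4567639997; d2 = -0.0453813976
phi(d1) = 0.3594230367; exp(-qT) = 0.9851119396; exp(-rT) = 0.9277434863
Gamma = exp(-qT) * phi(d1) / (S * sigma * sqrt(T)) = 0.9851119396 * 0.3594230367 / (8.9700 * 0.4100 * 1.2247448714) = 0.078609

Answer: Gamma = 0.078609


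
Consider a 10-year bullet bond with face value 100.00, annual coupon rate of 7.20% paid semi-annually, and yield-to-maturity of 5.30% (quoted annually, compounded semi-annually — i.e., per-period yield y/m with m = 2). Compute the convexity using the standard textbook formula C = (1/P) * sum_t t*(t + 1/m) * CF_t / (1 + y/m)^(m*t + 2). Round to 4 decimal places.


Answer: Convexity = 67.0289

Derivation:
Coupon per period c = face * coupon_rate / m = 3.600000
Periods per year m = 2; per-period yield y/m = 0.026500
Number of cashflows N = 20
Cashflows (t years, CF_t, discount factor 1/(1+y/m)^(m*t), PV):
  t = 0.5000: CF_t = 3.600000, DF = 0.974184, PV = 3.507063
  t = 1.0000: CF_t = 3.600000, DF = 0.949035, PV = 3.416525
  t = 1.5000: CF_t = 3.600000, DF = 0.924535, PV = 3.328324
  t = 2.0000: CF_t = 3.600000, DF = 0.900667, PV = 3.242401
  t = 2.5000: CF_t = 3.600000, DF = 0.877415, PV = 3.158695
  t = 3.0000: CF_t = 3.600000, DF = 0.854764, PV = 3.077151
  t = 3.5000: CF_t = 3.600000, DF = 0.832698, PV = 2.997711
  t = 4.0000: CF_t = 3.600000, DF = 0.811201, PV = 2.920323
  t = 4.5000: CF_t = 3.600000, DF = 0.790259, PV = 2.844932
  t = 5.0000: CF_t = 3.600000, DF = 0.769858, PV = 2.771488
  t = 5.5000: CF_t = 3.600000, DF = 0.749983, PV = 2.699939
  t = 6.0000: CF_t = 3.600000, DF = 0.730622, PV = 2.630238
  t = 6.5000: CF_t = 3.600000, DF = 0.711760, PV = 2.562336
  t = 7.0000: CF_t = 3.600000, DF = 0.693385, PV = 2.496187
  t = 7.5000: CF_t = 3.600000, DF = 0.675485, PV = 2.431746
  t = 8.0000: CF_t = 3.600000, DF = 0.658047, PV = 2.368968
  t = 8.5000: CF_t = 3.600000, DF = 0.641059, PV = 2.307811
  t = 9.0000: CF_t = 3.600000, DF = 0.624509, PV = 2.248233
  t = 9.5000: CF_t = 3.600000, DF = 0.608387, PV = 2.190193
  t = 10.0000: CF_t = 103.600000, DF = 0.592681, PV = 61.401740
Price P = sum_t PV_t = 114.602006
Convexity numerator sum_t t*(t + 1/m) * CF_t / (1+y/m)^(m*t + 2):
  t = 0.5000: term = 1.664162
  t = 1.0000: term = 4.863601
  t = 1.5000: term = 9.476086
  t = 2.0000: term = 15.385754
  t = 2.5000: term = 22.482836
  t = 3.0000: term = 30.663390
  t = 3.5000: term = 39.829050
  t = 4.0000: term = 49.886780
  t = 4.5000: term = 60.748636
  t = 5.0000: term = 72.331546
  t = 5.5000: term = 84.557093
  t = 6.0000: term = 97.351300
  t = 6.5000: term = 110.644439
  t = 7.0000: term = 124.370834
  t = 7.5000: term = 138.468676
  t = 8.0000: term = 152.879850
  t = 8.5000: term = 167.549762
  t = 9.0000: term = 182.427179
  t = 9.5000: term = 197.464067
  t = 10.0000: term = 6118.600149
Convexity = (1/P) * sum = 7681.645188 / 114.602006 = 67.028890


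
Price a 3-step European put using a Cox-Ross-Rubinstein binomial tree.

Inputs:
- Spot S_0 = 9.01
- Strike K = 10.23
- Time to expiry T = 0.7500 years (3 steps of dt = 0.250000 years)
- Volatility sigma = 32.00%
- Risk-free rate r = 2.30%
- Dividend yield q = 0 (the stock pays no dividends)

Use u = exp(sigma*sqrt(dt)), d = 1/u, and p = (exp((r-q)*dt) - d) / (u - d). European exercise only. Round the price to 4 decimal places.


dt = T/N = 0.250000
u = exp(sigma*sqrt(dt)) = 1.173511; d = 1/u = 0.852144
p = (exp((r-q)*dt) - d) / (u - d) = 0.478029
Discount per step: exp(-r*dt) = 0.994266
Stock lattice S(k, i) with i counting down-moves:
  k=0: S(0,0) = 9.0100
  k=1: S(1,0) = 10.5733; S(1,1) = 7.6778
  k=2: S(2,0) = 12.4079; S(2,1) = 9.0100; S(2,2) = 6.5426
  k=3: S(3,0) = 14.5608; S(3,1) = 10.5733; S(3,2) = 7.6778; S(3,3) = 5.5752
Terminal payoffs V(N, i) = max(K - S_T, 0):
  V(3,0) = 0.000000; V(3,1) = 0.000000; V(3,2) = 2.552184; V(3,3) = 4.654762
Backward induction: V(k, i) = exp(-r*dt) * [p * V(k+1, i) + (1-p) * V(k+1, i+1)].
  V(2,0) = exp(-r*dt) * [p*0.000000 + (1-p)*0.000000] = 0.000000
  V(2,1) = exp(-r*dt) * [p*0.000000 + (1-p)*2.552184] = 1.324528
  V(2,2) = exp(-r*dt) * [p*2.552184 + (1-p)*4.654762] = 3.628743
  V(1,0) = exp(-r*dt) * [p*0.000000 + (1-p)*1.324528] = 0.687402
  V(1,1) = exp(-r*dt) * [p*1.324528 + (1-p)*3.628743] = 2.512772
  V(0,0) = exp(-r*dt) * [p*0.687402 + (1-p)*2.512772] = 1.630788

Answer: Price = V(0,0) = 1.6308


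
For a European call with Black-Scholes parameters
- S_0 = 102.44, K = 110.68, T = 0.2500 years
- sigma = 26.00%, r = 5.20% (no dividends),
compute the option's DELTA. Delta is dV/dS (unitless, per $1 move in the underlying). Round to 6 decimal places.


d1 = -0.4301222584; d2 = -0.5601222584
phi(d1) = 0.3636944773; exp(-qT) = 1.0000000000; exp(-rT) = 0.9870841350
N(d1) = 0.3335533547
Delta = exp(-qT) * N(d1) = 1.0000000000 * 0.3335533547 = 0.333553

Answer: Delta = 0.333553


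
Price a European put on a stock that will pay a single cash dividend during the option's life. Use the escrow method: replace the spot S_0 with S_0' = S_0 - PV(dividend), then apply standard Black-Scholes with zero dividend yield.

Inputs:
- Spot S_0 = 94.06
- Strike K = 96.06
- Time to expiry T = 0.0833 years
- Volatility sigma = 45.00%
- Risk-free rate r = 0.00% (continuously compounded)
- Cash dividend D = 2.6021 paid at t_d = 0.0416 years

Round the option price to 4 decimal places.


Answer: Price = 7.4978

Derivation:
PV(D) = D * exp(-r * t_d) = 2.6021 * 1.00000000 = 2.60210000
S_0' = S_0 - PV(D) = 94.0600 - 2.60210000 = 91.45790000
d1 = (ln(S_0'/K) + (r + sigma^2/2)*T) / (sigma*sqrt(T)) = -0.31306432
d2 = d1 - sigma*sqrt(T) = -0.44294215
exp(-rT) = 1.00000000
N(-d1) = 0.62288410; N(-d2) = 0.67109621
P = K * exp(-rT) * N(-d2) - S_0' * N(-d1) = 96.0600 * 1.00000000 * 0.67109621 - 91.45790000 * 0.62288410 = 7.4978


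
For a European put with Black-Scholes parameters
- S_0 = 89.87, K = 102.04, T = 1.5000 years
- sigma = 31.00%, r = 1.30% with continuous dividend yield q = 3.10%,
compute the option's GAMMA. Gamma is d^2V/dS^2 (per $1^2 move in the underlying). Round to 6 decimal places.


d1 = -0.2157808497; d2 = -0.5954517599
phi(d1) = 0.3897619072; exp(-qT) = 0.9545645606; exp(-rT) = 0.9806888952
Gamma = exp(-qT) * phi(d1) / (S * sigma * sqrt(T)) = 0.9545645606 * 0.3897619072 / (89.8700 * 0.3100 * 1.2247448714) = 0.010904

Answer: Gamma = 0.010904


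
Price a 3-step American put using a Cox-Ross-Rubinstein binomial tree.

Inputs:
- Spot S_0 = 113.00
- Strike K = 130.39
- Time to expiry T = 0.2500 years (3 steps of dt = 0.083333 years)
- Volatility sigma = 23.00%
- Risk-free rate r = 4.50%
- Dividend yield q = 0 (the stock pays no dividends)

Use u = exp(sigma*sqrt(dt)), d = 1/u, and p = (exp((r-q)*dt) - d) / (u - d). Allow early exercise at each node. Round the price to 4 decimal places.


Answer: Price = V(0,0) = 17.5220

Derivation:
dt = T/N = 0.083333
u = exp(sigma*sqrt(dt)) = 1.068649; d = 1/u = 0.935761
p = (exp((r-q)*dt) - d) / (u - d) = 0.511679
Discount per step: exp(-r*dt) = 0.996257
Stock lattice S(k, i) with i counting down-moves:
  k=0: S(0,0) = 113.0000
  k=1: S(1,0) = 120.7573; S(1,1) = 105.7410
  k=2: S(2,0) = 129.0472; S(2,1) = 113.0000; S(2,2) = 98.9483
  k=3: S(3,0) = 137.9062; S(3,1) = 120.7573; S(3,2) = 105.7410; S(3,3) = 92.5919
Terminal payoffs V(N, i) = max(K - S_T, 0):
  V(3,0) = 0.000000; V(3,1) = 9.632657; V(3,2) = 24.649018; V(3,3) = 37.798071
Backward induction: V(k, i) = exp(-r*dt) * [p * V(k+1, i) + (1-p) * V(k+1, i+1)]; then take max(V_cont, immediate exercise) for American.
  V(2,0) = exp(-r*dt) * [p*0.000000 + (1-p)*9.632657] = 4.686218; exercise = 1.342780; V(2,0) = max -> 4.686218
  V(2,1) = exp(-r*dt) * [p*9.632657 + (1-p)*24.649018] = 16.901953; exercise = 17.390000; V(2,1) = max -> 17.390000
  V(2,2) = exp(-r*dt) * [p*24.649018 + (1-p)*37.798071] = 30.953676; exercise = 31.441723; V(2,2) = max -> 31.441723
  V(1,0) = exp(-r*dt) * [p*4.686218 + (1-p)*17.390000] = 10.848975; exercise = 9.632657; V(1,0) = max -> 10.848975
  V(1,1) = exp(-r*dt) * [p*17.390000 + (1-p)*31.441723] = 24.160971; exercise = 24.649018; V(1,1) = max -> 24.649018
  V(0,0) = exp(-r*dt) * [p*10.848975 + (1-p)*24.649018] = 17.521989; exercise = 17.390000; V(0,0) = max -> 17.521989


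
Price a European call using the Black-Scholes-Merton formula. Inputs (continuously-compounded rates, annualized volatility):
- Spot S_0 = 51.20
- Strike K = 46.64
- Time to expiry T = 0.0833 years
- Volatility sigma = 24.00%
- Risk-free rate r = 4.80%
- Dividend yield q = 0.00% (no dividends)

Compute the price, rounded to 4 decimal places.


d1 = (ln(S/K) + (r - q + 0.5*sigma^2) * T) / (sigma * sqrt(T)) = 1.43902204
d2 = d1 - sigma * sqrt(T) = 1.36975387
exp(-rT) = 0.99600958; exp(-qT) = 1.00000000
C = S_0 * exp(-qT) * N(d1) - K * exp(-rT) * N(d2)
N(d1) = 0.92492786; N(d2) = 0.91461813
C = 51.2000 * 1.00000000 * 0.92492786 - 46.6400 * 0.99600958 * 0.91461813 = 4.8687

Answer: Price = 4.8687


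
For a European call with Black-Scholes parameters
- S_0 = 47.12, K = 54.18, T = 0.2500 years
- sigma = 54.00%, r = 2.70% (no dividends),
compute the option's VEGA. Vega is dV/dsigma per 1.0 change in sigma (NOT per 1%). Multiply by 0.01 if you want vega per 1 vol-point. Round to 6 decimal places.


Answer: Vega = 8.818530

Derivation:
d1 = -0.3570899901; d2 = -0.6270899901
phi(d1) = 0.3743009359; exp(-qT) = 1.0000000000; exp(-rT) = 0.9932727301
Vega = S * exp(-qT) * phi(d1) * sqrt(T) = 47.1200 * 1.0000000000 * 0.3743009359 * 0.5000000000 = 8.818530


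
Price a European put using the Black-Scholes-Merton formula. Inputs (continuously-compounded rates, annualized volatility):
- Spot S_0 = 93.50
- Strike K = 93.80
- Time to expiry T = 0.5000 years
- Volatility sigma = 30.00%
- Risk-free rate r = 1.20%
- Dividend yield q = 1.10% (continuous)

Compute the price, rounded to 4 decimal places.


Answer: Price = 7.9918

Derivation:
d1 = (ln(S/K) + (r - q + 0.5*sigma^2) * T) / (sigma * sqrt(T)) = 0.09332197
d2 = d1 - sigma * sqrt(T) = -0.11881006
exp(-rT) = 0.99401796; exp(-qT) = 0.99451510
P = K * exp(-rT) * N(-d2) - S_0 * exp(-qT) * N(-d1)
N(-d1) = 0.46282389; N(-d2) = 0.54728708
P = 93.8000 * 0.99401796 * 0.54728708 - 93.5000 * 0.99451510 * 0.46282389 = 7.9918


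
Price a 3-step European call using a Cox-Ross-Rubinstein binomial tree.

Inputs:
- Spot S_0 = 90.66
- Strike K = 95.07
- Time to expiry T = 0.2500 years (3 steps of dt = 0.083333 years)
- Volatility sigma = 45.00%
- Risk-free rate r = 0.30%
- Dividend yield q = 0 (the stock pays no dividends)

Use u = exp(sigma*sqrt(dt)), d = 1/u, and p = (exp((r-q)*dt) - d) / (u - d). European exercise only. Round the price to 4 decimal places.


dt = T/N = 0.083333
u = exp(sigma*sqrt(dt)) = 1.138719; d = 1/u = 0.878180
p = (exp((r-q)*dt) - d) / (u - d) = 0.468529
Discount per step: exp(-r*dt) = 0.999750
Stock lattice S(k, i) with i counting down-moves:
  k=0: S(0,0) = 90.6600
  k=1: S(1,0) = 103.2363; S(1,1) = 79.6158
  k=2: S(2,0) = 117.5571; S(2,1) = 90.6600; S(2,2) = 69.9170
  k=3: S(3,0) = 133.8644; S(3,1) = 103.2363; S(3,2) = 79.6158; S(3,3) = 61.3997
Terminal payoffs V(N, i) = max(S_T - K, 0):
  V(3,0) = 38.794444; V(3,1) = 8.166251; V(3,2) = 0.000000; V(3,3) = 0.000000
Backward induction: V(k, i) = exp(-r*dt) * [p * V(k+1, i) + (1-p) * V(k+1, i+1)].
  V(2,0) = exp(-r*dt) * [p*38.794444 + (1-p)*8.166251] = 22.510829
  V(2,1) = exp(-r*dt) * [p*8.166251 + (1-p)*0.000000] = 3.825171
  V(2,2) = exp(-r*dt) * [p*0.000000 + (1-p)*0.000000] = 0.000000
  V(1,0) = exp(-r*dt) * [p*22.510829 + (1-p)*3.825171] = 12.576805
  V(1,1) = exp(-r*dt) * [p*3.825171 + (1-p)*0.000000] = 1.791757
  V(0,0) = exp(-r*dt) * [p*12.576805 + (1-p)*1.791757] = 6.843157

Answer: Price = V(0,0) = 6.8432


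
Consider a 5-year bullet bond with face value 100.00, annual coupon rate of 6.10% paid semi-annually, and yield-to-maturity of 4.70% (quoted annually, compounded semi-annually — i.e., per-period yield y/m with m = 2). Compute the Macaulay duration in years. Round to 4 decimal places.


Answer: Macaulay duration = 4.4057 years

Derivation:
Coupon per period c = face * coupon_rate / m = 3.050000
Periods per year m = 2; per-period yield y/m = 0.023500
Number of cashflows N = 10
Cashflows (t years, CF_t, discount factor 1/(1+y/m)^(m*t), PV):
  t = 0.5000: CF_t = 3.050000, DF = 0.977040, PV = 2.979971
  t = 1.0000: CF_t = 3.050000, DF = 0.954606, PV = 2.911549
  t = 1.5000: CF_t = 3.050000, DF = 0.932688, PV = 2.844699
  t = 2.0000: CF_t = 3.050000, DF = 0.911273, PV = 2.779383
  t = 2.5000: CF_t = 3.050000, DF = 0.890350, PV = 2.715568
  t = 3.0000: CF_t = 3.050000, DF = 0.869907, PV = 2.653217
  t = 3.5000: CF_t = 3.050000, DF = 0.849934, PV = 2.592298
  t = 4.0000: CF_t = 3.050000, DF = 0.830419, PV = 2.532778
  t = 4.5000: CF_t = 3.050000, DF = 0.811352, PV = 2.474624
  t = 5.0000: CF_t = 103.050000, DF = 0.792723, PV = 81.690119
Price P = sum_t PV_t = 106.174205
Macaulay numerator sum_t t * PV_t:
  t * PV_t at t = 0.5000: 1.489985
  t * PV_t at t = 1.0000: 2.911549
  t * PV_t at t = 1.5000: 4.267048
  t * PV_t at t = 2.0000: 5.558767
  t * PV_t at t = 2.5000: 6.788919
  t * PV_t at t = 3.0000: 7.959651
  t * PV_t at t = 3.5000: 9.073043
  t * PV_t at t = 4.0000: 10.131111
  t * PV_t at t = 4.5000: 11.135808
  t * PV_t at t = 5.0000: 408.450593
Macaulay duration D = (sum_t t * PV_t) / P = 467.766473 / 106.174205 = 4.405651


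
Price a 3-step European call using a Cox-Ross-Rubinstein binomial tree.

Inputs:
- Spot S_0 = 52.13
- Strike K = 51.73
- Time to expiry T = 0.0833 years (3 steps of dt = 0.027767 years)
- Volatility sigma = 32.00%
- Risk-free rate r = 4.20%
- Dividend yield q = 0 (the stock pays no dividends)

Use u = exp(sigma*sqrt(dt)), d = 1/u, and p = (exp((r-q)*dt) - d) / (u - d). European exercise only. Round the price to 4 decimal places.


dt = T/N = 0.027767
u = exp(sigma*sqrt(dt)) = 1.054770; d = 1/u = 0.948074
p = (exp((r-q)*dt) - d) / (u - d) = 0.497609
Discount per step: exp(-r*dt) = 0.998834
Stock lattice S(k, i) with i counting down-moves:
  k=0: S(0,0) = 52.1300
  k=1: S(1,0) = 54.9852; S(1,1) = 49.4231
  k=2: S(2,0) = 57.9967; S(2,1) = 52.1300; S(2,2) = 46.8568
  k=3: S(3,0) = 61.1732; S(3,1) = 54.9852; S(3,2) = 49.4231; S(3,3) = 44.4237
Terminal payoffs V(N, i) = max(S_T - K, 0):
  V(3,0) = 9.443164; V(3,1) = 3.255156; V(3,2) = 0.000000; V(3,3) = 0.000000
Backward induction: V(k, i) = exp(-r*dt) * [p * V(k+1, i) + (1-p) * V(k+1, i+1)].
  V(2,0) = exp(-r*dt) * [p*9.443164 + (1-p)*3.255156] = 6.326982
  V(2,1) = exp(-r*dt) * [p*3.255156 + (1-p)*0.000000] = 1.617907
  V(2,2) = exp(-r*dt) * [p*0.000000 + (1-p)*0.000000] = 0.000000
  V(1,0) = exp(-r*dt) * [p*6.326982 + (1-p)*1.617907] = 3.956568
  V(1,1) = exp(-r*dt) * [p*1.617907 + (1-p)*0.000000] = 0.804147
  V(0,0) = exp(-r*dt) * [p*3.956568 + (1-p)*0.804147] = 2.370055

Answer: Price = V(0,0) = 2.3701


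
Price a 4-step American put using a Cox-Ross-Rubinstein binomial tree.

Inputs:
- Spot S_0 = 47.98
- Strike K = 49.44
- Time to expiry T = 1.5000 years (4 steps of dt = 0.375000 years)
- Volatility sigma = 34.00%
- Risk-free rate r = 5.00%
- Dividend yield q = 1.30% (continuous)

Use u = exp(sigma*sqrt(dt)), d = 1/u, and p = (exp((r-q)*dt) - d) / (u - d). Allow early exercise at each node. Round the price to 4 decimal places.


Answer: Price = V(0,0) = 7.4286

Derivation:
dt = T/N = 0.375000
u = exp(sigma*sqrt(dt)) = 1.231468; d = 1/u = 0.812039
p = (exp((r-q)*dt) - d) / (u - d) = 0.481447
Discount per step: exp(-r*dt) = 0.981425
Stock lattice S(k, i) with i counting down-moves:
  k=0: S(0,0) = 47.9800
  k=1: S(1,0) = 59.0858; S(1,1) = 38.9616
  k=2: S(2,0) = 72.7623; S(2,1) = 47.9800; S(2,2) = 31.6384
  k=3: S(3,0) = 89.6044; S(3,1) = 59.0858; S(3,2) = 38.9616; S(3,3) = 25.6916
  k=4: S(4,0) = 110.3449; S(4,1) = 72.7623; S(4,2) = 47.9800; S(4,3) = 31.6384; S(4,4) = 20.8626
Terminal payoffs V(N, i) = max(K - S_T, 0):
  V(4,0) = 0.000000; V(4,1) = 0.000000; V(4,2) = 1.460000; V(4,3) = 17.801618; V(4,4) = 28.577407
Backward induction: V(k, i) = exp(-r*dt) * [p * V(k+1, i) + (1-p) * V(k+1, i+1)]; then take max(V_cont, immediate exercise) for American.
  V(3,0) = exp(-r*dt) * [p*0.000000 + (1-p)*0.000000] = 0.000000; exercise = 0.000000; V(3,0) = max -> 0.000000
  V(3,1) = exp(-r*dt) * [p*0.000000 + (1-p)*1.460000] = 0.743024; exercise = 0.000000; V(3,1) = max -> 0.743024
  V(3,2) = exp(-r*dt) * [p*1.460000 + (1-p)*17.801618] = 9.749470; exercise = 10.478358; V(3,2) = max -> 10.478358
  V(3,3) = exp(-r*dt) * [p*17.801618 + (1-p)*28.577407] = 22.954971; exercise = 23.748393; V(3,3) = max -> 23.748393
  V(2,0) = exp(-r*dt) * [p*0.000000 + (1-p)*0.743024] = 0.378141; exercise = 0.000000; V(2,0) = max -> 0.378141
  V(2,1) = exp(-r*dt) * [p*0.743024 + (1-p)*10.478358] = 5.683737; exercise = 1.460000; V(2,1) = max -> 5.683737
  V(2,2) = exp(-r*dt) * [p*10.478358 + (1-p)*23.748393] = 17.037116; exercise = 17.801618; V(2,2) = max -> 17.801618
  V(1,0) = exp(-r*dt) * [p*0.378141 + (1-p)*5.683737] = 3.071245; exercise = 0.000000; V(1,0) = max -> 3.071245
  V(1,1) = exp(-r*dt) * [p*5.683737 + (1-p)*17.801618] = 11.745202; exercise = 10.478358; V(1,1) = max -> 11.745202
  V(0,0) = exp(-r*dt) * [p*3.071245 + (1-p)*11.745202] = 7.428553; exercise = 1.460000; V(0,0) = max -> 7.428553


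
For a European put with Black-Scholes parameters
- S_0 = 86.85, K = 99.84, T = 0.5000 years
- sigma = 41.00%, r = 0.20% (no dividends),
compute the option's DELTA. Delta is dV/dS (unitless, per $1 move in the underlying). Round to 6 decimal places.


Answer: Delta = -0.630199

Derivation:
d1 = -0.3323795504; d2 = -0.6222933306
phi(d1) = 0.3775030556; exp(-qT) = 1.0000000000; exp(-rT) = 0.9990004998
N(-d1) = 0.6301986610
Delta = -exp(-qT) * N(-d1) = -1.0000000000 * 0.6301986610 = -0.630199


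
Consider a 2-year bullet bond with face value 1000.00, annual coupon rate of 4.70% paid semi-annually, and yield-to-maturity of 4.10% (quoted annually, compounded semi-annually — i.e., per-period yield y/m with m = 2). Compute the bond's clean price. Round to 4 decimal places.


Coupon per period c = face * coupon_rate / m = 23.500000
Periods per year m = 2; per-period yield y/m = 0.020500
Number of cashflows N = 4
Cashflows (t years, CF_t, discount factor 1/(1+y/m)^(m*t), PV):
  t = 0.5000: CF_t = 23.500000, DF = 0.979912, PV = 23.027927
  t = 1.0000: CF_t = 23.500000, DF = 0.960227, PV = 22.565338
  t = 1.5000: CF_t = 23.500000, DF = 0.940938, PV = 22.112041
  t = 2.0000: CF_t = 1023.500000, DF = 0.922036, PV = 943.704032
Price P = sum_t PV_t = 1011.409339

Answer: Price = 1011.4093


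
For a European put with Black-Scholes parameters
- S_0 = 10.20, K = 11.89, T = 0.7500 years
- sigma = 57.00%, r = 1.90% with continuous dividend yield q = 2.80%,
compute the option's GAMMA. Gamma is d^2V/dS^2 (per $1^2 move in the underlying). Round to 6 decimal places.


d1 = -0.0774307548; d2 = -0.5710652350
phi(d1) = 0.3977481376; exp(-qT) = 0.9792189646; exp(-rT) = 0.9858510507
Gamma = exp(-qT) * phi(d1) / (S * sigma * sqrt(T)) = 0.9792189646 * 0.3977481376 / (10.2000 * 0.5700 * 0.8660254038) = 0.077354

Answer: Gamma = 0.077354


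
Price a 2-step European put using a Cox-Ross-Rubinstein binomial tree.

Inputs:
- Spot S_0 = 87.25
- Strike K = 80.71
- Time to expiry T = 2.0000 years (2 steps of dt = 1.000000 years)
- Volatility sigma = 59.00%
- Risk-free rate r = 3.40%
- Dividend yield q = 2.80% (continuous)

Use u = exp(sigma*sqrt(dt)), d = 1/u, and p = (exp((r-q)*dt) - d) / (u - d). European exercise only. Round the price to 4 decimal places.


dt = T/N = 1.000000
u = exp(sigma*sqrt(dt)) = 1.803988; d = 1/u = 0.554327
p = (exp((r-q)*dt) - d) / (u - d) = 0.361451
Discount per step: exp(-r*dt) = 0.966572
Stock lattice S(k, i) with i counting down-moves:
  k=0: S(0,0) = 87.2500
  k=1: S(1,0) = 157.3980; S(1,1) = 48.3651
  k=2: S(2,0) = 283.9441; S(2,1) = 87.2500; S(2,2) = 26.8101
Terminal payoffs V(N, i) = max(K - S_T, 0):
  V(2,0) = 0.000000; V(2,1) = 0.000000; V(2,2) = 53.899930
Backward induction: V(k, i) = exp(-r*dt) * [p * V(k+1, i) + (1-p) * V(k+1, i+1)].
  V(1,0) = exp(-r*dt) * [p*0.000000 + (1-p)*0.000000] = 0.000000
  V(1,1) = exp(-r*dt) * [p*0.000000 + (1-p)*53.899930] = 33.267234
  V(0,0) = exp(-r*dt) * [p*0.000000 + (1-p)*33.267234] = 20.532659

Answer: Price = V(0,0) = 20.5327


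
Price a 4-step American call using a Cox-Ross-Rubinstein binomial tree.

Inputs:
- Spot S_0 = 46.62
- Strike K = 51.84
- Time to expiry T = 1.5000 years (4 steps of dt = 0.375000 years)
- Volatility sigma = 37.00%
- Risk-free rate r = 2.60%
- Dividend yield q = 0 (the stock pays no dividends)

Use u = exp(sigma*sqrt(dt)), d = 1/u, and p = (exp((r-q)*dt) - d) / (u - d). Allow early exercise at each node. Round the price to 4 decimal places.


dt = T/N = 0.375000
u = exp(sigma*sqrt(dt)) = 1.254300; d = 1/u = 0.797257
p = (exp((r-q)*dt) - d) / (u - d) = 0.465034
Discount per step: exp(-r*dt) = 0.990297
Stock lattice S(k, i) with i counting down-moves:
  k=0: S(0,0) = 46.6200
  k=1: S(1,0) = 58.4755; S(1,1) = 37.1681
  k=2: S(2,0) = 73.3458; S(2,1) = 46.6200; S(2,2) = 29.6326
  k=3: S(3,0) = 91.9977; S(3,1) = 58.4755; S(3,2) = 37.1681; S(3,3) = 23.6248
  k=4: S(4,0) = 115.3927; S(4,1) = 73.3458; S(4,2) = 46.6200; S(4,3) = 29.6326; S(4,4) = 18.8350
Terminal payoffs V(N, i) = max(S_T - K, 0):
  V(4,0) = 63.552671; V(4,1) = 21.505799; V(4,2) = 0.000000; V(4,3) = 0.000000; V(4,4) = 0.000000
Backward induction: V(k, i) = exp(-r*dt) * [p * V(k+1, i) + (1-p) * V(k+1, i+1)]; then take max(V_cont, immediate exercise) for American.
  V(3,0) = exp(-r*dt) * [p*63.552671 + (1-p)*21.505799] = 40.660634; exercise = 40.157650; V(3,0) = max -> 40.660634
  V(3,1) = exp(-r*dt) * [p*21.505799 + (1-p)*0.000000] = 9.903888; exercise = 6.635475; V(3,1) = max -> 9.903888
  V(3,2) = exp(-r*dt) * [p*0.000000 + (1-p)*0.000000] = 0.000000; exercise = 0.000000; V(3,2) = max -> 0.000000
  V(3,3) = exp(-r*dt) * [p*0.000000 + (1-p)*0.000000] = 0.000000; exercise = 0.000000; V(3,3) = max -> 0.000000
  V(2,0) = exp(-r*dt) * [p*40.660634 + (1-p)*9.903888] = 23.971944; exercise = 21.505799; V(2,0) = max -> 23.971944
  V(2,1) = exp(-r*dt) * [p*9.903888 + (1-p)*0.000000] = 4.560955; exercise = 0.000000; V(2,1) = max -> 4.560955
  V(2,2) = exp(-r*dt) * [p*0.000000 + (1-p)*0.000000] = 0.000000; exercise = 0.000000; V(2,2) = max -> 0.000000
  V(1,0) = exp(-r*dt) * [p*23.971944 + (1-p)*4.560955] = 13.455884; exercise = 6.635475; V(1,0) = max -> 13.455884
  V(1,1) = exp(-r*dt) * [p*4.560955 + (1-p)*0.000000] = 2.100419; exercise = 0.000000; V(1,1) = max -> 2.100419
  V(0,0) = exp(-r*dt) * [p*13.455884 + (1-p)*2.100419] = 7.309478; exercise = 0.000000; V(0,0) = max -> 7.309478

Answer: Price = V(0,0) = 7.3095


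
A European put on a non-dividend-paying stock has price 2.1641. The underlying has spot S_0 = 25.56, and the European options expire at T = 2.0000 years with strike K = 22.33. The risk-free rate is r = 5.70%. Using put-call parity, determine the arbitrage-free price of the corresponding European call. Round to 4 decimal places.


Put-call parity: C - P = S_0 * exp(-qT) - K * exp(-rT).
S_0 * exp(-qT) = 25.5600 * 1.00000000 = 25.56000000
K * exp(-rT) = 22.3300 * 0.89225796 = 19.92412015
C = P + S*exp(-qT) - K*exp(-rT)
C = 2.1641 + 25.56000000 - 19.92412015 = 7.8000

Answer: Call price = 7.8000


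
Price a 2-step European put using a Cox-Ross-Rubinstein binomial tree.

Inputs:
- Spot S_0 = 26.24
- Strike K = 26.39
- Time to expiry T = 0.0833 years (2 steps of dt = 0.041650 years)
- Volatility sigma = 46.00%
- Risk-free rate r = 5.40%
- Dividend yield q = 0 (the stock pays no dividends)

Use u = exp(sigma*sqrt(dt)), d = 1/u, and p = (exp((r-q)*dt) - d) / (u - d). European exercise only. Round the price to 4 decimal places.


Answer: Price = V(0,0) = 1.2835

Derivation:
dt = T/N = 0.041650
u = exp(sigma*sqrt(dt)) = 1.098426; d = 1/u = 0.910394
p = (exp((r-q)*dt) - d) / (u - d) = 0.488522
Discount per step: exp(-r*dt) = 0.997753
Stock lattice S(k, i) with i counting down-moves:
  k=0: S(0,0) = 26.2400
  k=1: S(1,0) = 28.8227; S(1,1) = 23.8887
  k=2: S(2,0) = 31.6596; S(2,1) = 26.2400; S(2,2) = 21.7481
Terminal payoffs V(N, i) = max(K - S_T, 0):
  V(2,0) = 0.000000; V(2,1) = 0.150000; V(2,2) = 4.641858
Backward induction: V(k, i) = exp(-r*dt) * [p * V(k+1, i) + (1-p) * V(k+1, i+1)].
  V(1,0) = exp(-r*dt) * [p*0.000000 + (1-p)*0.150000] = 0.076549
  V(1,1) = exp(-r*dt) * [p*0.150000 + (1-p)*4.641858] = 2.441987
  V(0,0) = exp(-r*dt) * [p*0.076549 + (1-p)*2.441987] = 1.283528


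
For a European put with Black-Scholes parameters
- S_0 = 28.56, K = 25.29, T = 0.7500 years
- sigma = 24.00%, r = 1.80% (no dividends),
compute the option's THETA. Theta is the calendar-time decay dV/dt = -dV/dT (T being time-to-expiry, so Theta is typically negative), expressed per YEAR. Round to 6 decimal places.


Answer: Theta = -1.056845

Derivation:
d1 = 0.7539139735; d2 = 0.5460678766
phi(d1) = 0.3002524456; exp(-qT) = 1.0000000000; exp(-rT) = 0.9865907163
Theta = -S*exp(-qT)*phi(d1)*sigma/(2*sqrt(T)) + r*K*exp(-rT)*N(-d2) - q*S*exp(-qT)*N(-d1)
N(-d1) = 0.2254504397; N(-d2) = 0.2925096401; sqrt(T) = 0.8660254038
Term 1 = -28.5600 * 1.0000000000 * 0.3002524456 * 0.2400 / (2 * 0.8660254038) = -1.1882159311
Term 2 = 0.0180 * 25.2900 * 0.9865907163 * 0.2925096401 = 0.1313707086
Term 3 = 0 (no dividend yield, q = 0)
Theta = -1.1882159311 + (0.1313707086) + (0.0000000000) = -1.056845


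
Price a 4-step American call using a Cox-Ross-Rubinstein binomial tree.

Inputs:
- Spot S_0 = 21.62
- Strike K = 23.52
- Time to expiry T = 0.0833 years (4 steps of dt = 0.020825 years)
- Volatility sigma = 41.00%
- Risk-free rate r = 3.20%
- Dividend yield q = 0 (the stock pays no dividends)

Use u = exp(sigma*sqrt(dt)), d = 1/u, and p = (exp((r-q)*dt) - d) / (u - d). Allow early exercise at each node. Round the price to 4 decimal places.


dt = T/N = 0.020825
u = exp(sigma*sqrt(dt)) = 1.060952; d = 1/u = 0.942550
p = (exp((r-q)*dt) - d) / (u - d) = 0.490843
Discount per step: exp(-r*dt) = 0.999334
Stock lattice S(k, i) with i counting down-moves:
  k=0: S(0,0) = 21.6200
  k=1: S(1,0) = 22.9378; S(1,1) = 20.3779
  k=2: S(2,0) = 24.3359; S(2,1) = 21.6200; S(2,2) = 19.2072
  k=3: S(3,0) = 25.8192; S(3,1) = 22.9378; S(3,2) = 20.3779; S(3,3) = 18.1038
  k=4: S(4,0) = 27.3929; S(4,1) = 24.3359; S(4,2) = 21.6200; S(4,3) = 19.2072; S(4,4) = 17.0637
Terminal payoffs V(N, i) = max(S_T - K, 0):
  V(4,0) = 3.872933; V(4,1) = 0.815883; V(4,2) = 0.000000; V(4,3) = 0.000000; V(4,4) = 0.000000
Backward induction: V(k, i) = exp(-r*dt) * [p * V(k+1, i) + (1-p) * V(k+1, i+1)]; then take max(V_cont, immediate exercise) for American.
  V(3,0) = exp(-r*dt) * [p*3.872933 + (1-p)*0.815883] = 2.314871; exercise = 2.299203; V(3,0) = max -> 2.314871
  V(3,1) = exp(-r*dt) * [p*0.815883 + (1-p)*0.000000] = 0.400204; exercise = 0.000000; V(3,1) = max -> 0.400204
  V(3,2) = exp(-r*dt) * [p*0.000000 + (1-p)*0.000000] = 0.000000; exercise = 0.000000; V(3,2) = max -> 0.000000
  V(3,3) = exp(-r*dt) * [p*0.000000 + (1-p)*0.000000] = 0.000000; exercise = 0.000000; V(3,3) = max -> 0.000000
  V(2,0) = exp(-r*dt) * [p*2.314871 + (1-p)*0.400204] = 1.339112; exercise = 0.815883; V(2,0) = max -> 1.339112
  V(2,1) = exp(-r*dt) * [p*0.400204 + (1-p)*0.000000] = 0.196306; exercise = 0.000000; V(2,1) = max -> 0.196306
  V(2,2) = exp(-r*dt) * [p*0.000000 + (1-p)*0.000000] = 0.000000; exercise = 0.000000; V(2,2) = max -> 0.000000
  V(1,0) = exp(-r*dt) * [p*1.339112 + (1-p)*0.196306] = 0.756740; exercise = 0.000000; V(1,0) = max -> 0.756740
  V(1,1) = exp(-r*dt) * [p*0.196306 + (1-p)*0.000000] = 0.096291; exercise = 0.000000; V(1,1) = max -> 0.096291
  V(0,0) = exp(-r*dt) * [p*0.756740 + (1-p)*0.096291] = 0.420188; exercise = 0.000000; V(0,0) = max -> 0.420188

Answer: Price = V(0,0) = 0.4202


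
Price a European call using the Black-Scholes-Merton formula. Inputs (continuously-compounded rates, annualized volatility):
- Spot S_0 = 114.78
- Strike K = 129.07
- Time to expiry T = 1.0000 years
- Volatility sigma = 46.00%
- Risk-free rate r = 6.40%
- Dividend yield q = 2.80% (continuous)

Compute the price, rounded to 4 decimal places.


d1 = (ln(S/K) + (r - q + 0.5*sigma^2) * T) / (sigma * sqrt(T)) = 0.05317904
d2 = d1 - sigma * sqrt(T) = -0.40682096
exp(-rT) = 0.93800500; exp(-qT) = 0.97238837
C = S_0 * exp(-qT) * N(d1) - K * exp(-rT) * N(d2)
N(d1) = 0.52120537; N(d2) = 0.34206975
C = 114.7800 * 0.97238837 * 0.52120537 - 129.0700 * 0.93800500 * 0.34206975 = 16.7583

Answer: Price = 16.7583


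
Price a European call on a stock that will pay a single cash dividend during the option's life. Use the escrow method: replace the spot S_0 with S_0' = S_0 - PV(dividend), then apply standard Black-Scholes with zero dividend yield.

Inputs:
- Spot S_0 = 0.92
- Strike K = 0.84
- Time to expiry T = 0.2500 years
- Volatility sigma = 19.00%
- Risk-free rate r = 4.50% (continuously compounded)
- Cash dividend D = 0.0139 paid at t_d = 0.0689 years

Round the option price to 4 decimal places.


Answer: Price = 0.0836

Derivation:
PV(D) = D * exp(-r * t_d) = 0.0139 * 0.99690430 = 0.01385697
S_0' = S_0 - PV(D) = 0.9200 - 0.01385697 = 0.90614303
d1 = (ln(S_0'/K) + (r + sigma^2/2)*T) / (sigma*sqrt(T)) = 0.96376602
d2 = d1 - sigma*sqrt(T) = 0.86876602
exp(-rT) = 0.98881304
N(d1) = 0.83241838; N(d2) = 0.80751244
C = S_0' * N(d1) - K * exp(-rT) * N(d2) = 0.90614303 * 0.83241838 - 0.8400 * 0.98881304 * 0.80751244 = 0.0836


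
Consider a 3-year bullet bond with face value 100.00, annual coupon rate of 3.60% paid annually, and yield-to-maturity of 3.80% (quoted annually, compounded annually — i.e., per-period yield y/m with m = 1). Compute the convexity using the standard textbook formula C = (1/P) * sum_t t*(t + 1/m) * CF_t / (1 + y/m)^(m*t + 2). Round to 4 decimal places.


Answer: Convexity = 10.6267

Derivation:
Coupon per period c = face * coupon_rate / m = 3.600000
Periods per year m = 1; per-period yield y/m = 0.038000
Number of cashflows N = 3
Cashflows (t years, CF_t, discount factor 1/(1+y/m)^(m*t), PV):
  t = 1.0000: CF_t = 3.600000, DF = 0.963391, PV = 3.468208
  t = 2.0000: CF_t = 3.600000, DF = 0.928122, PV = 3.341241
  t = 3.0000: CF_t = 103.600000, DF = 0.894145, PV = 92.633419
Price P = sum_t PV_t = 99.442868
Convexity numerator sum_t t*(t + 1/m) * CF_t / (1+y/m)^(m*t + 2):
  t = 1.0000: term = 6.437844
  t = 2.0000: term = 18.606485
  t = 3.0000: term = 1031.701908
Convexity = (1/P) * sum = 1056.746237 / 99.442868 = 10.626667
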